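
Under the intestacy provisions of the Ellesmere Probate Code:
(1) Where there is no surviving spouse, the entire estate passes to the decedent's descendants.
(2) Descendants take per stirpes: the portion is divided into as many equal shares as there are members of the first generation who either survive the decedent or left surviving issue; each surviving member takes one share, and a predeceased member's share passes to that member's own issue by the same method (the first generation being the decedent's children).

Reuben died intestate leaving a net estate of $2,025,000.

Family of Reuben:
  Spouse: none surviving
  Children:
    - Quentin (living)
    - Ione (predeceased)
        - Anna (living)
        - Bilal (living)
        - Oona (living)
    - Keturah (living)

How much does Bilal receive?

The entire $2,025,000 passes to the descendants.
That amount ($2,025,000) is divided into 3 shares of $675,000: Quentin and Keturah each take $675,000; Ione's $675,000 share passes to Ione's issue.
Ione's share ($675,000) is divided into 3 shares of $225,000: Anna, Bilal, and Oona each take $225,000.

Bilal receives $225,000.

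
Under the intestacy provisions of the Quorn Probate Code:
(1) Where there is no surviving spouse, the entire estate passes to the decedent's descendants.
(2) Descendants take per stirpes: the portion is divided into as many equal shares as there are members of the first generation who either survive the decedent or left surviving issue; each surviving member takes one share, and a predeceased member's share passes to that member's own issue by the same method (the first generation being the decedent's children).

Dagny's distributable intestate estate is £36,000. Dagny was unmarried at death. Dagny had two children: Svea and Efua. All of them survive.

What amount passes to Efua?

The entire £36,000 passes to the descendants.
That amount (£36,000) is divided into 2 shares of £18,000: Svea and Efua each take £18,000.

Efua receives £18,000.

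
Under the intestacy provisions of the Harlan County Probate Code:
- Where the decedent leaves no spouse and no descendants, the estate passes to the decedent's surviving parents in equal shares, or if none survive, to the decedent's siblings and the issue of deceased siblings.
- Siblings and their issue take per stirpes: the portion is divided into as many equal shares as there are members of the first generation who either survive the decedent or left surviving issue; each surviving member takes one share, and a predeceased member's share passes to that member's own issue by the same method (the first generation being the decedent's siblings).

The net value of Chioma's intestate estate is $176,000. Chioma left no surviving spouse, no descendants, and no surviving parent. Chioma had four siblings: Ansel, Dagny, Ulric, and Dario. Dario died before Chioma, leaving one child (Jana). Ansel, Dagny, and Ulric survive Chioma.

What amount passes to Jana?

The entire $176,000 passes to the siblings and their issue.
That amount ($176,000) is divided into 4 shares of $44,000: Ansel, Dagny, and Ulric each take $44,000; Dario's $44,000 share passes to Dario's issue.
Dario's share ($44,000) passes entirely to Jana.

Jana receives $44,000.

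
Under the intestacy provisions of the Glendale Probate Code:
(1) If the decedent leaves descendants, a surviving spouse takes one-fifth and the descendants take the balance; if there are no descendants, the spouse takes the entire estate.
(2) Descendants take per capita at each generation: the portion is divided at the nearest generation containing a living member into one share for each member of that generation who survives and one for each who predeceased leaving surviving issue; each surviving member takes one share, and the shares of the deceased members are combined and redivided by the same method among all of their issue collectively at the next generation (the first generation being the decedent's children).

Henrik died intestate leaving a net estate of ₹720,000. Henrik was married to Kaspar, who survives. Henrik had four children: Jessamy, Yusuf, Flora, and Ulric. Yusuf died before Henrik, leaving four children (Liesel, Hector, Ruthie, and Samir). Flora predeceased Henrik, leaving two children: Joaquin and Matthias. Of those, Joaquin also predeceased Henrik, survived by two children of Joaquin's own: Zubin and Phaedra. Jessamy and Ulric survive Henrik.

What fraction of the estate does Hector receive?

Hector receives 1/15 of the estate.

Kaspar takes one-fifth of ₹720,000 = ₹144,000. The remaining ₹576,000 passes to the descendants.
The descendants' portion (₹576,000) is divided at the children's generation into 4 shares of ₹144,000. Jessamy and Ulric each take ₹144,000. The 2 shares of the deceased (Yusuf and Flora) are combined into a pool of ₹288,000.
That pool (₹288,000) is divided at the grandchildren's generation into 6 shares of ₹48,000. Liesel, Hector, Ruthie, Samir, and Matthias each take ₹48,000. The remaining share for the deceased Joaquin (₹48,000) is carried to the next generation.
That pool (₹48,000) is divided at the great-grandchildren's generation equally among Zubin and Phaedra: ₹24,000 each.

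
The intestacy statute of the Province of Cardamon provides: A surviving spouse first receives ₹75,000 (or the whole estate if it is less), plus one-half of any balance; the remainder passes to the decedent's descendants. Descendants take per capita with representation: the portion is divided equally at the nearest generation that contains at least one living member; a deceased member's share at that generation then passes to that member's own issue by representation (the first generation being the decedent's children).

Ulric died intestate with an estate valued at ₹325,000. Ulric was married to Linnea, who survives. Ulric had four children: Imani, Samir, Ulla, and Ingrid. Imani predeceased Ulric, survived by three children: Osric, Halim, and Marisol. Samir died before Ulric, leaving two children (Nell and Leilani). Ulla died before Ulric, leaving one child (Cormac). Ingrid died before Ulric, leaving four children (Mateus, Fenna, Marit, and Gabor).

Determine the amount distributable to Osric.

Osric receives ₹12,500.

Linnea first takes ₹75,000, leaving a balance of ₹250,000. Linnea then takes one-half of the balance (₹125,000), for a total of ₹200,000. The remaining ₹125,000 passes to the descendants.
No child survives, so the initial division is made at the grandchildren's generation.
The descendants' portion (₹125,000) is divided into 10 shares of ₹12,500: Osric, Halim, Marisol, Nell, Leilani, Cormac, Mateus, Fenna, Marit, and Gabor each take ₹12,500.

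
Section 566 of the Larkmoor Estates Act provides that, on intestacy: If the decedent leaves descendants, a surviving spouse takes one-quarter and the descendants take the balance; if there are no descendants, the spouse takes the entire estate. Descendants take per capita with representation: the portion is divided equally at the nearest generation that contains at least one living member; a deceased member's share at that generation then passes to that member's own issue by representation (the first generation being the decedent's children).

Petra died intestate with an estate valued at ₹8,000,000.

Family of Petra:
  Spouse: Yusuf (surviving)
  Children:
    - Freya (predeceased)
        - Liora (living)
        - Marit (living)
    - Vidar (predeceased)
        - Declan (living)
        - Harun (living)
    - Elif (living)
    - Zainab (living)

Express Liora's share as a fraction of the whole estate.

Yusuf takes one-quarter of ₹8,000,000 = ₹2,000,000. The remaining ₹6,000,000 passes to the descendants.
The descendants' portion (₹6,000,000) is divided into 4 shares of ₹1,500,000: Elif and Zainab each take ₹1,500,000; Freya's ₹1,500,000 share passes to Freya's issue; Vidar's ₹1,500,000 share passes to Vidar's issue.
Freya's share (₹1,500,000) is divided into 2 shares of ₹750,000: Liora and Marit each take ₹750,000.
Vidar's share (₹1,500,000) is divided into 2 shares of ₹750,000: Declan and Harun each take ₹750,000.

Liora receives 3/32 of the estate.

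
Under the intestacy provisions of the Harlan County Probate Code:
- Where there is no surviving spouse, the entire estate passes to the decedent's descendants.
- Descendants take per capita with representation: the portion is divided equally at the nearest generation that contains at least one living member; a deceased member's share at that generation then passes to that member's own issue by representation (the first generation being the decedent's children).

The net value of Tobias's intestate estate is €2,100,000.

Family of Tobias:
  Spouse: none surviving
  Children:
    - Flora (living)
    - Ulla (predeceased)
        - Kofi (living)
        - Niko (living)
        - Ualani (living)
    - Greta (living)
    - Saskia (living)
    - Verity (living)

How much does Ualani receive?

Ualani receives €140,000.

The entire €2,100,000 passes to the descendants.
That amount (€2,100,000) is divided into 5 shares of €420,000: Flora, Greta, Saskia, and Verity each take €420,000; Ulla's €420,000 share passes to Ulla's issue.
Ulla's share (€420,000) is divided into 3 shares of €140,000: Kofi, Niko, and Ualani each take €140,000.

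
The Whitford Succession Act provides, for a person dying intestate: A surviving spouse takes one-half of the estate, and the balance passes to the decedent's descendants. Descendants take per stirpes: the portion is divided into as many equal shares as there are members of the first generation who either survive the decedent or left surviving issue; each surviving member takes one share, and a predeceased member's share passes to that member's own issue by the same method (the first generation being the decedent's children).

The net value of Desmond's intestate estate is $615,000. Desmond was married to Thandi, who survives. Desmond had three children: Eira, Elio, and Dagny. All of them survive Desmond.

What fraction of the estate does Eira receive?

Eira receives 1/6 of the estate.

Thandi takes one-half of $615,000 = $307,500. The remaining $307,500 passes to the descendants.
The descendants' portion ($307,500) is divided into 3 shares of $102,500: Eira, Elio, and Dagny each take $102,500.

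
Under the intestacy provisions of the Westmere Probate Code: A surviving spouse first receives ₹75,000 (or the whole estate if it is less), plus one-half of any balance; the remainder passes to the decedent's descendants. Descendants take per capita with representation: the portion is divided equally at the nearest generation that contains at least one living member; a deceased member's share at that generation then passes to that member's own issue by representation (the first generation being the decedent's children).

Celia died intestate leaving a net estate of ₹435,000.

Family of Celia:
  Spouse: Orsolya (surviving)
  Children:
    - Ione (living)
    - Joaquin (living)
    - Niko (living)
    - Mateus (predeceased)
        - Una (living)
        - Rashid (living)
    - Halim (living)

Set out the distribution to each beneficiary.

Orsolya first takes ₹75,000, leaving a balance of ₹360,000. Orsolya then takes one-half of the balance (₹180,000), for a total of ₹255,000. The remaining ₹180,000 passes to the descendants.
The descendants' portion (₹180,000) is divided into 5 shares of ₹36,000: Ione, Joaquin, Niko, and Halim each take ₹36,000; Mateus's ₹36,000 share passes to Mateus's issue.
Mateus's share (₹36,000) is divided into 2 shares of ₹18,000: Una and Rashid each take ₹18,000.

Orsolya: ₹255,000; Ione: ₹36,000; Joaquin: ₹36,000; Niko: ₹36,000; Una: ₹18,000; Rashid: ₹18,000; Halim: ₹36,000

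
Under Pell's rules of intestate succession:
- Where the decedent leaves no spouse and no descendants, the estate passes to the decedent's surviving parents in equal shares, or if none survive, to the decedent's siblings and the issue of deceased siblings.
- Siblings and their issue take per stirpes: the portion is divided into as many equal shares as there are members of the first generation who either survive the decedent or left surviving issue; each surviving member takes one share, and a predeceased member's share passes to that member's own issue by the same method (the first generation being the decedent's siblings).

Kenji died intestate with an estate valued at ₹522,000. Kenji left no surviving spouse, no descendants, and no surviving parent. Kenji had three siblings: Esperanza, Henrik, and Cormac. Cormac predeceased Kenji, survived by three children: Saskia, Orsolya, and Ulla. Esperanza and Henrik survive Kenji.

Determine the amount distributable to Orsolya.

Orsolya receives ₹58,000.

The entire ₹522,000 passes to the siblings and their issue.
That amount (₹522,000) is divided into 3 shares of ₹174,000: Esperanza and Henrik each take ₹174,000; Cormac's ₹174,000 share passes to Cormac's issue.
Cormac's share (₹174,000) is divided into 3 shares of ₹58,000: Saskia, Orsolya, and Ulla each take ₹58,000.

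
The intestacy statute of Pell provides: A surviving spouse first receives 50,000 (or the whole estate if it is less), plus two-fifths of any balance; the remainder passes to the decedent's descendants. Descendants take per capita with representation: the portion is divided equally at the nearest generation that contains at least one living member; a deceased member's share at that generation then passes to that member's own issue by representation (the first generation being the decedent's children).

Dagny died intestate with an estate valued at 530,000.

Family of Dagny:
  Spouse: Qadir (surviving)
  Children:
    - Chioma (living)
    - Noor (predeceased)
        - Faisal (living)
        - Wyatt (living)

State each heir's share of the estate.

Qadir: 242,000; Chioma: 144,000; Faisal: 72,000; Wyatt: 72,000

Qadir first takes 50,000, leaving a balance of 480,000. Qadir then takes two-fifths of the balance (192,000), for a total of 242,000. The remaining 288,000 passes to the descendants.
The descendants' portion (288,000) is divided into 2 shares of 144,000: Chioma takes 144,000; Noor's 144,000 share passes to Noor's issue.
Noor's share (144,000) is divided into 2 shares of 72,000: Faisal and Wyatt each take 72,000.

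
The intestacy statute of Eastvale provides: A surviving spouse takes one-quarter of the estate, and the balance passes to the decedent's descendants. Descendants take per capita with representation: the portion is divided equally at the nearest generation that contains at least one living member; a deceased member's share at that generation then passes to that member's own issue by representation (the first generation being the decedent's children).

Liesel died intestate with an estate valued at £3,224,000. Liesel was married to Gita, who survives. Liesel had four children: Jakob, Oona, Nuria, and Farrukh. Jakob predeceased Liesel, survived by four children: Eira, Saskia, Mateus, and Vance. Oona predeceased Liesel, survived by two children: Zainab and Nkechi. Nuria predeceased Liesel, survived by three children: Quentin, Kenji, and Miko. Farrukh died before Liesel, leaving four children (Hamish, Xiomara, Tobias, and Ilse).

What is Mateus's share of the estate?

Gita takes one-quarter of £3,224,000 = £806,000. The remaining £2,418,000 passes to the descendants.
No child survives, so the initial division is made at the grandchildren's generation.
The descendants' portion (£2,418,000) is divided into 13 shares of £186,000: Eira, Saskia, Mateus, Vance, Zainab, Nkechi, Quentin, Kenji, Miko, Hamish, Xiomara, Tobias, and Ilse each take £186,000.

Mateus receives £186,000.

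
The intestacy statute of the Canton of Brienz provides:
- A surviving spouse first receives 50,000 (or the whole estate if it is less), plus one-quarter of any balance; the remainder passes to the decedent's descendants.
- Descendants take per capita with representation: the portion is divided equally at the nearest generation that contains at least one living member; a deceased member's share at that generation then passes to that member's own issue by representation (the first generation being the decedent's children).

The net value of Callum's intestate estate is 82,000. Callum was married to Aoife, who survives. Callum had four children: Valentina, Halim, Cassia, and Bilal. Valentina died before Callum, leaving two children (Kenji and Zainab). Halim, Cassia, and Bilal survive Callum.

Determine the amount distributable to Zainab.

Aoife first takes 50,000, leaving a balance of 32,000. Aoife then takes one-quarter of the balance (8,000), for a total of 58,000. The remaining 24,000 passes to the descendants.
The descendants' portion (24,000) is divided into 4 shares of 6,000: Halim, Cassia, and Bilal each take 6,000; Valentina's 6,000 share passes to Valentina's issue.
Valentina's share (6,000) is divided into 2 shares of 3,000: Kenji and Zainab each take 3,000.

Zainab receives 3,000.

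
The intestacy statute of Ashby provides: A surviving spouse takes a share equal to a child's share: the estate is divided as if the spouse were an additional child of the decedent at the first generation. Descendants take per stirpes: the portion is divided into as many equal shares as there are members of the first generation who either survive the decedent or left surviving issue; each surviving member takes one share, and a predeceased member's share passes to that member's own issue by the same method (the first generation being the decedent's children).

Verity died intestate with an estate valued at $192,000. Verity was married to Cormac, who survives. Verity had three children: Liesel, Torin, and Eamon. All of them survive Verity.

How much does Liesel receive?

Liesel receives $48,000.

The spouse counts as an additional share at the children's level, so there are 4 primary shares of $48,000. Cormac takes one such share ($48,000).
The children's combined portion ($144,000) is divided into 3 shares of $48,000: Liesel, Torin, and Eamon each take $48,000.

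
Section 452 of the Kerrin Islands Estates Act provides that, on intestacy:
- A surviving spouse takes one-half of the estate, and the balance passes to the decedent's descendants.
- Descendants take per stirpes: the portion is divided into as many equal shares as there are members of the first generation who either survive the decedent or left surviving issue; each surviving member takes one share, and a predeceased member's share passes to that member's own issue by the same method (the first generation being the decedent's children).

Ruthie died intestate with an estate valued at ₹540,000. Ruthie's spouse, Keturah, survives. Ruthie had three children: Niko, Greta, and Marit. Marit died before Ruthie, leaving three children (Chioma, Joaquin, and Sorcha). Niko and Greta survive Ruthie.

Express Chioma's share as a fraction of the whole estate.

Keturah takes one-half of ₹540,000 = ₹270,000. The remaining ₹270,000 passes to the descendants.
The descendants' portion (₹270,000) is divided into 3 shares of ₹90,000: Niko and Greta each take ₹90,000; Marit's ₹90,000 share passes to Marit's issue.
Marit's share (₹90,000) is divided into 3 shares of ₹30,000: Chioma, Joaquin, and Sorcha each take ₹30,000.

Chioma receives 1/18 of the estate.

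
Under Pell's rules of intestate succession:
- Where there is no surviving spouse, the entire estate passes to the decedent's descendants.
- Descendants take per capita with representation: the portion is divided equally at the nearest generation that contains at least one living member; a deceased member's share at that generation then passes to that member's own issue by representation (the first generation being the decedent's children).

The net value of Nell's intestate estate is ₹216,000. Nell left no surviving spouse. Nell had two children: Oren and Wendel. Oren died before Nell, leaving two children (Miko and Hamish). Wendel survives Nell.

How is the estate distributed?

Miko: ₹54,000; Hamish: ₹54,000; Wendel: ₹108,000

The entire ₹216,000 passes to the descendants.
That amount (₹216,000) is divided into 2 shares of ₹108,000: Wendel takes ₹108,000; Oren's ₹108,000 share passes to Oren's issue.
Oren's share (₹108,000) is divided into 2 shares of ₹54,000: Miko and Hamish each take ₹54,000.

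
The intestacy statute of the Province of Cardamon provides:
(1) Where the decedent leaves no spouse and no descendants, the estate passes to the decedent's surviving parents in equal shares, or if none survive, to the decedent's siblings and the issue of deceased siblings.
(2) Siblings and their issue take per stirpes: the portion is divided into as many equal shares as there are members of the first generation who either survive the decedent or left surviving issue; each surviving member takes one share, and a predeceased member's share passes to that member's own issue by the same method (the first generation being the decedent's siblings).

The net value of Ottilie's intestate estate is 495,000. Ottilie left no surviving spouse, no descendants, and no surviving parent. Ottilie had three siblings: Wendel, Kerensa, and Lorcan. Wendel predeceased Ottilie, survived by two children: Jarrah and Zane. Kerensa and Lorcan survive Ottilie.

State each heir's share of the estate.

The entire 495,000 passes to the siblings and their issue.
That amount (495,000) is divided into 3 shares of 165,000: Kerensa and Lorcan each take 165,000; Wendel's 165,000 share passes to Wendel's issue.
Wendel's share (165,000) is divided into 2 shares of 82,500: Jarrah and Zane each take 82,500.

Jarrah: 82,500; Zane: 82,500; Kerensa: 165,000; Lorcan: 165,000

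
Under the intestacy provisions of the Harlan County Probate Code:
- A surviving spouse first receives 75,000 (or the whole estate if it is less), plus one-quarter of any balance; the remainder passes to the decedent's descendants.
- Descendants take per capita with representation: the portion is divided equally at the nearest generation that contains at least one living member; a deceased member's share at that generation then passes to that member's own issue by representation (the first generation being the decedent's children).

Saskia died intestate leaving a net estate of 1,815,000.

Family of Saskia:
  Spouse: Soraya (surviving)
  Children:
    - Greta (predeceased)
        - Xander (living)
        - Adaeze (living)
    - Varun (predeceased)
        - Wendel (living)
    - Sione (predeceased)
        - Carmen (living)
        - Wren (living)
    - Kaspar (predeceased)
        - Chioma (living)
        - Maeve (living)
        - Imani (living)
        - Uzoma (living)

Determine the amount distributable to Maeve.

Soraya first takes 75,000, leaving a balance of 1,740,000. Soraya then takes one-quarter of the balance (435,000), for a total of 510,000. The remaining 1,305,000 passes to the descendants.
No child survives, so the initial division is made at the grandchildren's generation.
The descendants' portion (1,305,000) is divided into 9 shares of 145,000: Xander, Adaeze, Wendel, Carmen, Wren, Chioma, Maeve, Imani, and Uzoma each take 145,000.

Maeve receives 145,000.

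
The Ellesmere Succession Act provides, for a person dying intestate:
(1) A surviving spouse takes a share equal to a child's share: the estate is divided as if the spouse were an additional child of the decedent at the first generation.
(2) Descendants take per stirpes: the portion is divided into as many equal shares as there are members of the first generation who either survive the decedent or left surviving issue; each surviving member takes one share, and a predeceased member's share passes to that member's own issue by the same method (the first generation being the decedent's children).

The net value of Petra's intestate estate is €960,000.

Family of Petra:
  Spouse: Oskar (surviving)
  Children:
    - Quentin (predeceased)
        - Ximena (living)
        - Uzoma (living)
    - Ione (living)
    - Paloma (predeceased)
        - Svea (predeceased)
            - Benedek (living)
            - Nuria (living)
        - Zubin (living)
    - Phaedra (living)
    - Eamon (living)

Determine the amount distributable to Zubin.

Zubin receives €80,000.

The spouse counts as an additional share at the children's level, so there are 6 primary shares of €160,000. Oskar takes one such share (€160,000).
The children's combined portion (€800,000) is divided into 5 shares of €160,000: Ione, Phaedra, and Eamon each take €160,000; Quentin's €160,000 share passes to Quentin's issue; Paloma's €160,000 share passes to Paloma's issue.
Quentin's share (€160,000) is divided into 2 shares of €80,000: Ximena and Uzoma each take €80,000.
Paloma's share (€160,000) is divided into 2 shares of €80,000: Zubin takes €80,000; Svea's €80,000 share passes to Svea's issue.
Svea's share (€80,000) is divided into 2 shares of €40,000: Benedek and Nuria each take €40,000.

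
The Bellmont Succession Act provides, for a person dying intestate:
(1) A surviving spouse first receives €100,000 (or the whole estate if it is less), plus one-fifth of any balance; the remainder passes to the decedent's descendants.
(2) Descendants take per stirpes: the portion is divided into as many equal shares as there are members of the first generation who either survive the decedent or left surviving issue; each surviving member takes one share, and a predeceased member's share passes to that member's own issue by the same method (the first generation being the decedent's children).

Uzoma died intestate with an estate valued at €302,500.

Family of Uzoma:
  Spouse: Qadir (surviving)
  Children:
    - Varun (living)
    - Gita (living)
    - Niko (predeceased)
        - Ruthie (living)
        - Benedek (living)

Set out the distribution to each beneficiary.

Qadir: €140,500; Varun: €54,000; Gita: €54,000; Ruthie: €27,000; Benedek: €27,000

Qadir first takes €100,000, leaving a balance of €202,500. Qadir then takes one-fifth of the balance (€40,500), for a total of €140,500. The remaining €162,000 passes to the descendants.
The descendants' portion (€162,000) is divided into 3 shares of €54,000: Varun and Gita each take €54,000; Niko's €54,000 share passes to Niko's issue.
Niko's share (€54,000) is divided into 2 shares of €27,000: Ruthie and Benedek each take €27,000.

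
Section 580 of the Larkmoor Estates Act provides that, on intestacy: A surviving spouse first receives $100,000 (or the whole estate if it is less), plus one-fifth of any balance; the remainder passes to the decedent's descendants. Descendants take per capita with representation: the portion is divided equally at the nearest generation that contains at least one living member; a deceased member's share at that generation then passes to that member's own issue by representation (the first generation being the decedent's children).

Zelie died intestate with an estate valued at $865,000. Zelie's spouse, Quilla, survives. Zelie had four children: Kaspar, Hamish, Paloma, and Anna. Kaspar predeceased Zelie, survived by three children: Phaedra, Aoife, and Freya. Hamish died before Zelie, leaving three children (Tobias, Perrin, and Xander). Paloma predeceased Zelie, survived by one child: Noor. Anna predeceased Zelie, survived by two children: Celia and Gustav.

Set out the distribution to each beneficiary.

Quilla: $253,000; Phaedra: $68,000; Aoife: $68,000; Freya: $68,000; Tobias: $68,000; Perrin: $68,000; Xander: $68,000; Noor: $68,000; Celia: $68,000; Gustav: $68,000

Quilla first takes $100,000, leaving a balance of $765,000. Quilla then takes one-fifth of the balance ($153,000), for a total of $253,000. The remaining $612,000 passes to the descendants.
No child survives, so the initial division is made at the grandchildren's generation.
The descendants' portion ($612,000) is divided into 9 shares of $68,000: Phaedra, Aoife, Freya, Tobias, Perrin, Xander, Noor, Celia, and Gustav each take $68,000.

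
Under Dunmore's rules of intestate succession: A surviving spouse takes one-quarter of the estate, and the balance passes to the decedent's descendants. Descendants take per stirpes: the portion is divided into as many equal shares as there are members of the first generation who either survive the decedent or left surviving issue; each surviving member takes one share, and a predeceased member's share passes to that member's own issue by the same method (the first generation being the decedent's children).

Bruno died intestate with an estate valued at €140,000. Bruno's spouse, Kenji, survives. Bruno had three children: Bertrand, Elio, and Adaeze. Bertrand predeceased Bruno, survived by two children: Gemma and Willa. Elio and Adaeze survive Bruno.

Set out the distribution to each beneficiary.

Kenji: €35,000; Gemma: €17,500; Willa: €17,500; Elio: €35,000; Adaeze: €35,000

Kenji takes one-quarter of €140,000 = €35,000. The remaining €105,000 passes to the descendants.
The descendants' portion (€105,000) is divided into 3 shares of €35,000: Elio and Adaeze each take €35,000; Bertrand's €35,000 share passes to Bertrand's issue.
Bertrand's share (€35,000) is divided into 2 shares of €17,500: Gemma and Willa each take €17,500.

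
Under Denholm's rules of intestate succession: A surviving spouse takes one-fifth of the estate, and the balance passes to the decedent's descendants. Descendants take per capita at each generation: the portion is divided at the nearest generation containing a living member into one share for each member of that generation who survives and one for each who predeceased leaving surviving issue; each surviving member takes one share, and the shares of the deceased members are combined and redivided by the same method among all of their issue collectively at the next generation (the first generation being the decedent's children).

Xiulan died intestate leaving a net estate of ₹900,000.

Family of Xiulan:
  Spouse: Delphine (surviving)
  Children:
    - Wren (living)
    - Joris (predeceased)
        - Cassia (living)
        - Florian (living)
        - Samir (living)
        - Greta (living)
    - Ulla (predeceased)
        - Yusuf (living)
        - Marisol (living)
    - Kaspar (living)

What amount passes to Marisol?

Marisol receives ₹60,000.

Delphine takes one-fifth of ₹900,000 = ₹180,000. The remaining ₹720,000 passes to the descendants.
The descendants' portion (₹720,000) is divided at the children's generation into 4 shares of ₹180,000. Wren and Kaspar each take ₹180,000. The 2 shares of the deceased (Joris and Ulla) are combined into a pool of ₹360,000.
That pool (₹360,000) is divided at the grandchildren's generation equally among Cassia, Florian, Samir, Greta, Yusuf, and Marisol: ₹60,000 each.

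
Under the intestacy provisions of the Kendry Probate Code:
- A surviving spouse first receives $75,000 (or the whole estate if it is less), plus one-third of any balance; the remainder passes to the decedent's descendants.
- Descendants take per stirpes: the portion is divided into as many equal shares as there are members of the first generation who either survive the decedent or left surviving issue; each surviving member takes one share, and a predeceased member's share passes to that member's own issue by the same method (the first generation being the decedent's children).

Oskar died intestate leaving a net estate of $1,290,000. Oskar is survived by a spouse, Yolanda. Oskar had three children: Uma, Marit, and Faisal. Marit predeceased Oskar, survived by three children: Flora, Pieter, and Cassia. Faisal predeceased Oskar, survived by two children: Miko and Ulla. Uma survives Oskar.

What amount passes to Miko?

Miko receives $135,000.

Yolanda first takes $75,000, leaving a balance of $1,215,000. Yolanda then takes one-third of the balance ($405,000), for a total of $480,000. The remaining $810,000 passes to the descendants.
The descendants' portion ($810,000) is divided into 3 shares of $270,000: Uma takes $270,000; Marit's $270,000 share passes to Marit's issue; Faisal's $270,000 share passes to Faisal's issue.
Marit's share ($270,000) is divided into 3 shares of $90,000: Flora, Pieter, and Cassia each take $90,000.
Faisal's share ($270,000) is divided into 2 shares of $135,000: Miko and Ulla each take $135,000.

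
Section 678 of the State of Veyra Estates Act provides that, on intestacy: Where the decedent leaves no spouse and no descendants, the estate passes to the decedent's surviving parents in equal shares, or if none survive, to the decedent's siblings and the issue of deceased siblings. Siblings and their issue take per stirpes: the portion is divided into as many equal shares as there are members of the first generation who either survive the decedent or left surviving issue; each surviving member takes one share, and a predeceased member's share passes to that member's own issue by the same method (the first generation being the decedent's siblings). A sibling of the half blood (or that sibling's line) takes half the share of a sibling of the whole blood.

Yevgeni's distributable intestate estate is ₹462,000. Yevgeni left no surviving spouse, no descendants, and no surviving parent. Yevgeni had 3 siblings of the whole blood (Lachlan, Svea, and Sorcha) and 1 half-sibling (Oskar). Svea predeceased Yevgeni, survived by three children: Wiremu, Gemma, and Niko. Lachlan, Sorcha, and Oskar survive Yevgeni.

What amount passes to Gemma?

The entire ₹462,000 passes to the siblings and their issue.
Counting each half-blood sibling's line as half a unit, there are 7/2 units in ₹462,000, so one unit is ₹132,000. Whole-blood lines (Lachlan, Svea, and Sorcha) take ₹132,000 each; half-blood lines (Oskar) take ₹66,000 each.
Svea's share (₹132,000) is divided into 3 shares of ₹44,000: Wiremu, Gemma, and Niko each take ₹44,000.

Gemma receives ₹44,000.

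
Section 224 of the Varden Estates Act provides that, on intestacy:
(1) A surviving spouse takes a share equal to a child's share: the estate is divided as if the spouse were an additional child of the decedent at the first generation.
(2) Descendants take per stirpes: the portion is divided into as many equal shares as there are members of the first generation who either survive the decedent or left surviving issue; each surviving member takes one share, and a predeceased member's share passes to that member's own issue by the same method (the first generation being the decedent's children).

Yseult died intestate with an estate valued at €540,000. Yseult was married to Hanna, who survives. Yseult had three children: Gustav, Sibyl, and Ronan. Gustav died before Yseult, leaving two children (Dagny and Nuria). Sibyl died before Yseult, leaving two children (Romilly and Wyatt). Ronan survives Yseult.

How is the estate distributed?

Hanna: €135,000; Dagny: €67,500; Nuria: €67,500; Romilly: €67,500; Wyatt: €67,500; Ronan: €135,000

The spouse counts as an additional share at the children's level, so there are 4 primary shares of €135,000. Hanna takes one such share (€135,000).
The children's combined portion (€405,000) is divided into 3 shares of €135,000: Ronan takes €135,000; Gustav's €135,000 share passes to Gustav's issue; Sibyl's €135,000 share passes to Sibyl's issue.
Gustav's share (€135,000) is divided into 2 shares of €67,500: Dagny and Nuria each take €67,500.
Sibyl's share (€135,000) is divided into 2 shares of €67,500: Romilly and Wyatt each take €67,500.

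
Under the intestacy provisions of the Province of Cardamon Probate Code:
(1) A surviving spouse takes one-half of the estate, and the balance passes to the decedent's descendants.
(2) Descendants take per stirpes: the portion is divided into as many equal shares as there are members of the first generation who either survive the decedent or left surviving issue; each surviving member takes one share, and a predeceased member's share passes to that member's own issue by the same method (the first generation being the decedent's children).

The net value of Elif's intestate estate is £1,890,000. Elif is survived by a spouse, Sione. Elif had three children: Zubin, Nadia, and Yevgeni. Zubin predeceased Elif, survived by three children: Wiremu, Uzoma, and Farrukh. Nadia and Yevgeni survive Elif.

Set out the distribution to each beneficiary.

Sione: £945,000; Wiremu: £105,000; Uzoma: £105,000; Farrukh: £105,000; Nadia: £315,000; Yevgeni: £315,000

Sione takes one-half of £1,890,000 = £945,000. The remaining £945,000 passes to the descendants.
The descendants' portion (£945,000) is divided into 3 shares of £315,000: Nadia and Yevgeni each take £315,000; Zubin's £315,000 share passes to Zubin's issue.
Zubin's share (£315,000) is divided into 3 shares of £105,000: Wiremu, Uzoma, and Farrukh each take £105,000.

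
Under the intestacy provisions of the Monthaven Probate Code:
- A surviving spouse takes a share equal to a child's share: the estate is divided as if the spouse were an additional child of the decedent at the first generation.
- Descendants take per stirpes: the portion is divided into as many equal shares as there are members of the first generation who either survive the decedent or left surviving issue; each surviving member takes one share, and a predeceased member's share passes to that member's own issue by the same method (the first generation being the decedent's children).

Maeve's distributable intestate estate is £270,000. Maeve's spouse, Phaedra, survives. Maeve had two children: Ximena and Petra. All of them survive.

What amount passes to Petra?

Petra receives £90,000.

The spouse counts as an additional share at the children's level, so there are 3 primary shares of £90,000. Phaedra takes one such share (£90,000).
The children's combined portion (£180,000) is divided into 2 shares of £90,000: Ximena and Petra each take £90,000.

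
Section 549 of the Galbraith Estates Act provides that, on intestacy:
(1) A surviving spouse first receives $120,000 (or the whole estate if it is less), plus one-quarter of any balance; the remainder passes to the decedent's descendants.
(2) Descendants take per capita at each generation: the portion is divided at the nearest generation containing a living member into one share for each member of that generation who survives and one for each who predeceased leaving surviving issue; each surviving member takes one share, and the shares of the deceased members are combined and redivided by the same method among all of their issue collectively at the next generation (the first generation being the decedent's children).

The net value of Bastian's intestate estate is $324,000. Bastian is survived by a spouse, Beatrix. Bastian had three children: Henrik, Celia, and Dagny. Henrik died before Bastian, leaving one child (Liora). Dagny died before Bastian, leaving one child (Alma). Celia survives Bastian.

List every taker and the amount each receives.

Beatrix first takes $120,000, leaving a balance of $204,000. Beatrix then takes one-quarter of the balance ($51,000), for a total of $171,000. The remaining $153,000 passes to the descendants.
The descendants' portion ($153,000) is divided at the children's generation into 3 shares of $51,000. Celia takes $51,000. The 2 shares of the deceased (Henrik and Dagny) are combined into a pool of $102,000.
That pool ($102,000) is divided at the grandchildren's generation equally among Liora and Alma: $51,000 each.

Beatrix: $171,000; Liora: $51,000; Celia: $51,000; Alma: $51,000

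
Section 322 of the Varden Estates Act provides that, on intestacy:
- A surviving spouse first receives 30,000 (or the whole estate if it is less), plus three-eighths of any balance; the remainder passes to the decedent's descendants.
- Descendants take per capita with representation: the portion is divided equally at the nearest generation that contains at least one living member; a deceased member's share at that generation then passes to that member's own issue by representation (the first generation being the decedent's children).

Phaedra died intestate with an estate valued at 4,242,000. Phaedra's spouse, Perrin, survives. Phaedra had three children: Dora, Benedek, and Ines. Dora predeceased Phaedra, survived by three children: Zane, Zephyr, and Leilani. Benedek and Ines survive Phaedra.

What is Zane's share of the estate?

Perrin first takes 30,000, leaving a balance of 4,212,000. Perrin then takes three-eighths of the balance (1,579,500), for a total of 1,609,500. The remaining 2,632,500 passes to the descendants.
The descendants' portion (2,632,500) is divided into 3 shares of 877,500: Benedek and Ines each take 877,500; Dora's 877,500 share passes to Dora's issue.
Dora's share (877,500) is divided into 3 shares of 292,500: Zane, Zephyr, and Leilani each take 292,500.

Zane receives 292,500.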